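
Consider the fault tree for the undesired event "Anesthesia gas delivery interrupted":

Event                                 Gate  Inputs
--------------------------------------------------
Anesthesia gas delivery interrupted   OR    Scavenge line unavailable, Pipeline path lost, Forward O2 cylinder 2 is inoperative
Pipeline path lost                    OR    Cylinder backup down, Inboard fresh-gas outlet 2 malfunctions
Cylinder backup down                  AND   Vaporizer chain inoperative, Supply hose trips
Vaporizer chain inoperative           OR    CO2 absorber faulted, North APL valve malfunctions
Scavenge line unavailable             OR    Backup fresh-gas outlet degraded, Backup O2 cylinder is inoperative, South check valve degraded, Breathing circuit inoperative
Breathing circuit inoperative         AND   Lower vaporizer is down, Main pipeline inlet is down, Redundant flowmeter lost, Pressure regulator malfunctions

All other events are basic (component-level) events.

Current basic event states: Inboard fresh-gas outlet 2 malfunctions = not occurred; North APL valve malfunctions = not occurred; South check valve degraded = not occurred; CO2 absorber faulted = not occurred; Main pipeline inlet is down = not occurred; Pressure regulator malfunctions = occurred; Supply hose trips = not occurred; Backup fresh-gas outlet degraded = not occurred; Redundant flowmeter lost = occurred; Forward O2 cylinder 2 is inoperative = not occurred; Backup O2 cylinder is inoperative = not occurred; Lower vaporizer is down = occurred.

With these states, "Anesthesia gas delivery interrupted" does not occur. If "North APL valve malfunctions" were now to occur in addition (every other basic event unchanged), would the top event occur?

No

Counterfactual: set "North APL valve malfunctions" to occurred.
Breathing circuit inoperative [AND]: Lower vaporizer is down=occurs, Main pipeline inlet is down=not, Redundant flowmeter lost=occurs, Pressure regulator malfunctions=occurs → not all inputs occur → does not occur.
Scavenge line unavailable [OR]: Backup fresh-gas outlet degraded=not, Backup O2 cylinder is inoperative=not, South check valve degraded=not, Breathing circuit inoperative=not → no input occurs → does not occur.
Vaporizer chain inoperative [OR]: CO2 absorber faulted=not, North APL valve malfunctions=occurs → at least one input occurs → occurs.
Cylinder backup down [AND]: Vaporizer chain inoperative=occurs, Supply hose trips=not → not all inputs occur → does not occur.
Pipeline path lost [OR]: Cylinder backup down=not, Inboard fresh-gas outlet 2 malfunctions=not → no input occurs → does not occur.
Anesthesia gas delivery interrupted [OR]: Scavenge line unavailable=not, Pipeline path lost=not, Forward O2 cylinder 2 is inoperative=not → no input occurs → does not occur.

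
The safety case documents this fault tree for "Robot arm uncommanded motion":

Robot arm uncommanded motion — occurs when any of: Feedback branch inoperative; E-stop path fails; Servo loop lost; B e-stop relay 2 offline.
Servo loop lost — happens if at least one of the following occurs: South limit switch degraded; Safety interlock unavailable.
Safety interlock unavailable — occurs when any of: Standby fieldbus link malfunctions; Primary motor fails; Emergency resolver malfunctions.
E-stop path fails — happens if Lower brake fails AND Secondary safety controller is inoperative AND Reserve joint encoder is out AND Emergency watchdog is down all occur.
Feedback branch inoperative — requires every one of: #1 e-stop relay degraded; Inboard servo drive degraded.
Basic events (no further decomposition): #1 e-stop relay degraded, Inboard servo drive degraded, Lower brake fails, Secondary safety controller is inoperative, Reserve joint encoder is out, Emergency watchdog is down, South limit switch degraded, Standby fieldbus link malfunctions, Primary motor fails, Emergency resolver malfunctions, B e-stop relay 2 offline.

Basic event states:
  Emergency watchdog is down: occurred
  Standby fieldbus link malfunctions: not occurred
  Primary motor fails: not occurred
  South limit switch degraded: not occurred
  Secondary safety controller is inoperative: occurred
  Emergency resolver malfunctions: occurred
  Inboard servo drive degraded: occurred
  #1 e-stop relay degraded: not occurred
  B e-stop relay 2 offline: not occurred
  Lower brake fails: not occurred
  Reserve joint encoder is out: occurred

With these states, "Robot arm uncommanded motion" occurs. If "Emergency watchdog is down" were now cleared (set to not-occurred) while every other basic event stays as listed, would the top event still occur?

Yes

Counterfactual: set "Emergency watchdog is down" to not occurred.
Feedback branch inoperative [AND]: #1 e-stop relay degraded=not, Inboard servo drive degraded=occurs → not all inputs occur → does not occur.
E-stop path fails [AND]: Lower brake fails=not, Secondary safety controller is inoperative=occurs, Reserve joint encoder is out=occurs, Emergency watchdog is down=not → not all inputs occur → does not occur.
Safety interlock unavailable [OR]: Standby fieldbus link malfunctions=not, Primary motor fails=not, Emergency resolver malfunctions=occurs → at least one input occurs → occurs.
Servo loop lost [OR]: South limit switch degraded=not, Safety interlock unavailable=occurs → at least one input occurs → occurs.
Robot arm uncommanded motion [OR]: Feedback branch inoperative=not, E-stop path fails=not, Servo loop lost=occurs, B e-stop relay 2 offline=not → at least one input occurs → occurs.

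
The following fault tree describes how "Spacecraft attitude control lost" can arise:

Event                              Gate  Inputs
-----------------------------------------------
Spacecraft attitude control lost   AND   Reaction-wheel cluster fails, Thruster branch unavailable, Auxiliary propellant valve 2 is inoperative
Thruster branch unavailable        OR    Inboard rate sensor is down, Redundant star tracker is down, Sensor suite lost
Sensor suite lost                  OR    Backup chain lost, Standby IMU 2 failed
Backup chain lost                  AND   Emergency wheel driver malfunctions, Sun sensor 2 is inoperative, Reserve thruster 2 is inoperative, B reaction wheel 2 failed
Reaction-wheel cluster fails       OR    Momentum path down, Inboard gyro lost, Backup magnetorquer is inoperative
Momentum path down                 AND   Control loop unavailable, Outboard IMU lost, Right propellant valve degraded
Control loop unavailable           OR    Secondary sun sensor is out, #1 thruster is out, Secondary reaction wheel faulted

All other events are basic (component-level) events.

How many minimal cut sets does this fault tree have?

Control loop unavailable [OR]: union of children's cut sets → 3 cut set(s).
Momentum path down [AND]: one cut set from each child combined → 3 × 1 × 1 = 3 cut set(s).
Reaction-wheel cluster fails [OR]: union of children's cut sets → 5 cut set(s).
Backup chain lost [AND]: one cut set from each child combined → 1 × 1 × 1 × 1 = 1 cut set(s).
Sensor suite lost [OR]: union of children's cut sets → 2 cut set(s).
Thruster branch unavailable [OR]: union of children's cut sets → 4 cut set(s).
Spacecraft attitude control lost [AND]: one cut set from each child combined → 5 × 4 × 1 = 20 cut set(s).

20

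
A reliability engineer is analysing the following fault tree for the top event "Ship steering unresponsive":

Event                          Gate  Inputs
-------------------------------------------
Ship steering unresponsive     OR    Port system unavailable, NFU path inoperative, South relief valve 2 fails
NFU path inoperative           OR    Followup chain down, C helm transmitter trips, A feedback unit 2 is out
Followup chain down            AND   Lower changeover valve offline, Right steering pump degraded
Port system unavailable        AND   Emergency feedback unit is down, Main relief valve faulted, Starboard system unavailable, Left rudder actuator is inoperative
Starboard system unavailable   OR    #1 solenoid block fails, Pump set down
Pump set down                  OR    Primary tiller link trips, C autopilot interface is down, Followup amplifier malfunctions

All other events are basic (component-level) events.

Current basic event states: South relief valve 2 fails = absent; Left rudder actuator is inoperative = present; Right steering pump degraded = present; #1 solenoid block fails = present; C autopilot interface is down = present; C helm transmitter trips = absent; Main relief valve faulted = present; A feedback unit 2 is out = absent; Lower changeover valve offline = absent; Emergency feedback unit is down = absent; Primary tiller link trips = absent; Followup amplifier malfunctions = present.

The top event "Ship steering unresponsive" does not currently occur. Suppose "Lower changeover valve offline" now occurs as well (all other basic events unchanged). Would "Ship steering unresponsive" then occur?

Yes

Counterfactual: set "Lower changeover valve offline" to occurred.
Pump set down [OR]: Primary tiller link trips=not, C autopilot interface is down=occurs, Followup amplifier malfunctions=occurs → at least one input occurs → occurs.
Starboard system unavailable [OR]: #1 solenoid block fails=occurs, Pump set down=occurs → at least one input occurs → occurs.
Port system unavailable [AND]: Emergency feedback unit is down=not, Main relief valve faulted=occurs, Starboard system unavailable=occurs, Left rudder actuator is inoperative=occurs → not all inputs occur → does not occur.
Followup chain down [AND]: Lower changeover valve offline=occurs, Right steering pump degraded=occurs → all inputs occur → occurs.
NFU path inoperative [OR]: Followup chain down=occurs, C helm transmitter trips=not, A feedback unit 2 is out=not → at least one input occurs → occurs.
Ship steering unresponsive [OR]: Port system unavailable=not, NFU path inoperative=occurs, South relief valve 2 fails=not → at least one input occurs → occurs.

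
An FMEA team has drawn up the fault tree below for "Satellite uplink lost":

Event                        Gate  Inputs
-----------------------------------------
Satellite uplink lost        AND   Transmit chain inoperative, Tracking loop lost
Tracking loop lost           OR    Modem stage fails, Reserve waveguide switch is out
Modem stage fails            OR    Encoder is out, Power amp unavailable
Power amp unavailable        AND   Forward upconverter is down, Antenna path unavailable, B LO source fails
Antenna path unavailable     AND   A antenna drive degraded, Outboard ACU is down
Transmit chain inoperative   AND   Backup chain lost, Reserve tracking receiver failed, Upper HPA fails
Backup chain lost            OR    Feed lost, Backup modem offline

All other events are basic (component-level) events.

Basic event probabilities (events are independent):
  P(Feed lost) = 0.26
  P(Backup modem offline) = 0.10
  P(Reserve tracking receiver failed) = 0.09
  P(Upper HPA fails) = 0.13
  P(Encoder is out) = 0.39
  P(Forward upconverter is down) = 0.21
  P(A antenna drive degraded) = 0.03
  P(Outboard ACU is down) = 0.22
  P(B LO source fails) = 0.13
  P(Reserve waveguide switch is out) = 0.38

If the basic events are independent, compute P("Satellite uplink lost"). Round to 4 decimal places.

P(Backup chain lost) [OR] = 1 − (1−0.26) × (1−0.10) = 0.334000
P(Transmit chain inoperative) [AND] = 0.334000 × 0.09 × 0.13 = 0.003908
P(Antenna path unavailable) [AND] = 0.03 × 0.22 = 0.006600
P(Power amp unavailable) [AND] = 0.21 × 0.006600 × 0.13 = 0.000180
P(Modem stage fails) [OR] = 1 − (1−0.39) × (1−0.000180) = 0.390110
P(Tracking loop lost) [OR] = 1 − (1−0.390110) × (1−0.38) = 0.621868
P(Satellite uplink lost) [AND] = 0.003908 × 0.621868 = 0.002430
Rounded to 4 decimal places: P(Satellite uplink lost) ≈ 0.0024.

0.0024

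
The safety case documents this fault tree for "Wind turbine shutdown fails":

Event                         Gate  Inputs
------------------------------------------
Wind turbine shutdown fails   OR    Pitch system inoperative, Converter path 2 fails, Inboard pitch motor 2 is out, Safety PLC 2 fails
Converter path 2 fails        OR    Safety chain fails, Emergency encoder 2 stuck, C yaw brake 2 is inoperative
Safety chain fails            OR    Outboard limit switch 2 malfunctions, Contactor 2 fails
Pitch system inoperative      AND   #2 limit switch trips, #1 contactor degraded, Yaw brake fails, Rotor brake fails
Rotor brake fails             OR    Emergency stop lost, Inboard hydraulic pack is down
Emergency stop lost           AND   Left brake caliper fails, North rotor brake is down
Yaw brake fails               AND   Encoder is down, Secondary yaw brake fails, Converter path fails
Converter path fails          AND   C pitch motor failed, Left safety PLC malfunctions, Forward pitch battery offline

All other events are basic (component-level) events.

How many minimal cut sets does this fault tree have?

Converter path fails [AND]: one cut set from each child combined → 1 × 1 × 1 = 1 cut set(s).
Yaw brake fails [AND]: one cut set from each child combined → 1 × 1 × 1 = 1 cut set(s).
Emergency stop lost [AND]: one cut set from each child combined → 1 × 1 = 1 cut set(s).
Rotor brake fails [OR]: union of children's cut sets → 2 cut set(s).
Pitch system inoperative [AND]: one cut set from each child combined → 1 × 1 × 1 × 2 = 2 cut set(s).
Safety chain fails [OR]: union of children's cut sets → 2 cut set(s).
Converter path 2 fails [OR]: union of children's cut sets → 4 cut set(s).
Wind turbine shutdown fails [OR]: union of children's cut sets → 8 cut set(s).
Minimal cut sets: {#1 contactor degraded, #2 limit switch trips, C pitch motor failed, Encoder is down, Forward pitch battery offline, Left brake caliper fails, Left safety PLC malfunctions, North rotor brake is down, Secondary yaw brake fails}; {#1 contactor degraded, #2 limit switch trips, C pitch motor failed, Encoder is down, Forward pitch battery offline, Inboard hydraulic pack is down, Left safety PLC malfunctions, Secondary yaw brake fails}; {Outboard limit switch 2 malfunctions}; {Contactor 2 fails}; {Emergency encoder 2 stuck}; {C yaw brake 2 is inoperative}; {Inboard pitch motor 2 is out}; {Safety PLC 2 fails}.

8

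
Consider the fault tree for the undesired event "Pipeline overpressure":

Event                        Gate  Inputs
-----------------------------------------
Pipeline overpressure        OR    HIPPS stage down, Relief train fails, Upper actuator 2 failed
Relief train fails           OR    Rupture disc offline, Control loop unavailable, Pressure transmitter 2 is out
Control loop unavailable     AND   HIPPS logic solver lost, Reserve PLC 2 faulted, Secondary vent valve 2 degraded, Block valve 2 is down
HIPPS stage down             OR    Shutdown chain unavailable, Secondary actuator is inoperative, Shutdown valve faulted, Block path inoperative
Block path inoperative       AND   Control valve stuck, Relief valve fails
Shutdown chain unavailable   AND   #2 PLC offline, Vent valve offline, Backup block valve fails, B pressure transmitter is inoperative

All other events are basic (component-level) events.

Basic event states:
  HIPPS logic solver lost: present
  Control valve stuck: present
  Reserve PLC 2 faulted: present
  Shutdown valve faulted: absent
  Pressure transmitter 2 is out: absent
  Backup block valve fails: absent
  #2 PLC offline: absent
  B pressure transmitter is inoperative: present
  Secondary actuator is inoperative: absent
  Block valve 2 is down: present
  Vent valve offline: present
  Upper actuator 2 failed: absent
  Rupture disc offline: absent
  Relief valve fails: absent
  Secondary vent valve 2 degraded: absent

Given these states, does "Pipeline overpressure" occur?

Shutdown chain unavailable [AND]: #2 PLC offline=not, Vent valve offline=occurs, Backup block valve fails=not, B pressure transmitter is inoperative=occurs → not all inputs occur → does not occur.
Block path inoperative [AND]: Control valve stuck=occurs, Relief valve fails=not → not all inputs occur → does not occur.
HIPPS stage down [OR]: Shutdown chain unavailable=not, Secondary actuator is inoperative=not, Shutdown valve faulted=not, Block path inoperative=not → no input occurs → does not occur.
Control loop unavailable [AND]: HIPPS logic solver lost=occurs, Reserve PLC 2 faulted=occurs, Secondary vent valve 2 degraded=not, Block valve 2 is down=occurs → not all inputs occur → does not occur.
Relief train fails [OR]: Rupture disc offline=not, Control loop unavailable=not, Pressure transmitter 2 is out=not → no input occurs → does not occur.
Pipeline overpressure [OR]: HIPPS stage down=not, Relief train fails=not, Upper actuator 2 failed=not → no input occurs → does not occur.

No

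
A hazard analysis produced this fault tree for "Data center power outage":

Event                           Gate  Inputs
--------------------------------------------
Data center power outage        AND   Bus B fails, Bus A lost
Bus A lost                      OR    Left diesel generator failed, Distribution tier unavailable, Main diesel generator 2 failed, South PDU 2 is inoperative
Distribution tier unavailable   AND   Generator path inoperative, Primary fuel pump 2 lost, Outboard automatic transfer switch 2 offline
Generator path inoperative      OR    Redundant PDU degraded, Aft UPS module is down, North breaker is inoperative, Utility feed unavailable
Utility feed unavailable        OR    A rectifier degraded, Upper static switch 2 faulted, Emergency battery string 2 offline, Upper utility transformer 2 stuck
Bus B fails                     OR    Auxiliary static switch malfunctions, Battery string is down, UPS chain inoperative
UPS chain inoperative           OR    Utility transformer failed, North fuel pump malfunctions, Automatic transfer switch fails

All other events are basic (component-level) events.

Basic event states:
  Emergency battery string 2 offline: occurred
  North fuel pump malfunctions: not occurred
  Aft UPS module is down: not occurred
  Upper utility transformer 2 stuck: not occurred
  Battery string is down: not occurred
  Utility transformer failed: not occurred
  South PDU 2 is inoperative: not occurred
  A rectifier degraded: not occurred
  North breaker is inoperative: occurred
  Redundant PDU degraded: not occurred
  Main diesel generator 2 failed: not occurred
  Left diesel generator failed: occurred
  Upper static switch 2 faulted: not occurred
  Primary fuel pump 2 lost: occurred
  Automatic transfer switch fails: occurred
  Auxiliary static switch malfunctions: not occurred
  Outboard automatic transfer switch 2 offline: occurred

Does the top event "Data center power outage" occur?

UPS chain inoperative [OR]: Utility transformer failed=not, North fuel pump malfunctions=not, Automatic transfer switch fails=occurs → at least one input occurs → occurs.
Bus B fails [OR]: Auxiliary static switch malfunctions=not, Battery string is down=not, UPS chain inoperative=occurs → at least one input occurs → occurs.
Utility feed unavailable [OR]: A rectifier degraded=not, Upper static switch 2 faulted=not, Emergency battery string 2 offline=occurs, Upper utility transformer 2 stuck=not → at least one input occurs → occurs.
Generator path inoperative [OR]: Redundant PDU degraded=not, Aft UPS module is down=not, North breaker is inoperative=occurs, Utility feed unavailable=occurs → at least one input occurs → occurs.
Distribution tier unavailable [AND]: Generator path inoperative=occurs, Primary fuel pump 2 lost=occurs, Outboard automatic transfer switch 2 offline=occurs → all inputs occur → occurs.
Bus A lost [OR]: Left diesel generator failed=occurs, Distribution tier unavailable=occurs, Main diesel generator 2 failed=not, South PDU 2 is inoperative=not → at least one input occurs → occurs.
Data center power outage [AND]: Bus B fails=occurs, Bus A lost=occurs → all inputs occur → occurs.

Yes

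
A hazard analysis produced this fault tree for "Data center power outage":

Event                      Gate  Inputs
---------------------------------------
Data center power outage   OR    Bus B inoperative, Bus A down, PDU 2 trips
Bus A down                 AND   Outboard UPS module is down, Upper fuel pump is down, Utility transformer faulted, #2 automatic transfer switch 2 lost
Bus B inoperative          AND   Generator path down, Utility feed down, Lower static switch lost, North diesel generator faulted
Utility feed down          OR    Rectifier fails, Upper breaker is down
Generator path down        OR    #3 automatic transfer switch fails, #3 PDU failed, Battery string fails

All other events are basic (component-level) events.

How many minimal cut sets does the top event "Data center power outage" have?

Generator path down [OR]: union of children's cut sets → 3 cut set(s).
Utility feed down [OR]: union of children's cut sets → 2 cut set(s).
Bus B inoperative [AND]: one cut set from each child combined → 3 × 2 × 1 × 1 = 6 cut set(s).
Bus A down [AND]: one cut set from each child combined → 1 × 1 × 1 × 1 = 1 cut set(s).
Data center power outage [OR]: union of children's cut sets → 8 cut set(s).
Minimal cut sets: {#3 automatic transfer switch fails, Lower static switch lost, North diesel generator faulted, Rectifier fails}; {#3 automatic transfer switch fails, Lower static switch lost, North diesel generator faulted, Upper breaker is down}; {#3 PDU failed, Lower static switch lost, North diesel generator faulted, Rectifier fails}; {#3 PDU failed, Lower static switch lost, North diesel generator faulted, Upper breaker is down}; {Battery string fails, Lower static switch lost, North diesel generator faulted, Rectifier fails}; {Battery string fails, Lower static switch lost, North diesel generator faulted, Upper breaker is down}; {#2 automatic transfer switch 2 lost, Outboard UPS module is down, Upper fuel pump is down, Utility transformer faulted}; {PDU 2 trips}.

8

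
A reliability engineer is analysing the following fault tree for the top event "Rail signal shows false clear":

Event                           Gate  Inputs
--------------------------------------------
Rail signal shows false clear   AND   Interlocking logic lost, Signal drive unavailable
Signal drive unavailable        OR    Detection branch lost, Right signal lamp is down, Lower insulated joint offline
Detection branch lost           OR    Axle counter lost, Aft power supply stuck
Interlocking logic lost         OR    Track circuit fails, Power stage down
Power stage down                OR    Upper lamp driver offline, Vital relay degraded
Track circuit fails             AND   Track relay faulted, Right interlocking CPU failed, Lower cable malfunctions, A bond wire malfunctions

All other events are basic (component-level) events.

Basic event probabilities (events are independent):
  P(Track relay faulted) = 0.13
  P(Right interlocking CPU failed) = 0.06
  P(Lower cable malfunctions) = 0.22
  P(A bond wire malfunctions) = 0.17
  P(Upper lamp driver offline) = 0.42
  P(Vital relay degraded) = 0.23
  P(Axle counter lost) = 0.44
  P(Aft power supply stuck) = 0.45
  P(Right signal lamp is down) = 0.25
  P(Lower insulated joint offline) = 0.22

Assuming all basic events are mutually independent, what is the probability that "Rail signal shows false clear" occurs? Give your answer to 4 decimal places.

P(Track circuit fails) [AND] = 0.13 × 0.06 × 0.22 × 0.17 = 0.000292
P(Power stage down) [OR] = 1 − (1−0.42) × (1−0.23) = 0.553400
P(Interlocking logic lost) [OR] = 1 − (1−0.000292) × (1−0.553400) = 0.553530
P(Detection branch lost) [OR] = 1 − (1−0.44) × (1−0.45) = 0.692000
P(Signal drive unavailable) [OR] = 1 − (1−0.692000) × (1−0.25) × (1−0.22) = 0.819820
P(Rail signal shows false clear) [AND] = 0.553530 × 0.819820 = 0.453795
Rounded to 4 decimal places: P(Rail signal shows false clear) ≈ 0.4538.

0.4538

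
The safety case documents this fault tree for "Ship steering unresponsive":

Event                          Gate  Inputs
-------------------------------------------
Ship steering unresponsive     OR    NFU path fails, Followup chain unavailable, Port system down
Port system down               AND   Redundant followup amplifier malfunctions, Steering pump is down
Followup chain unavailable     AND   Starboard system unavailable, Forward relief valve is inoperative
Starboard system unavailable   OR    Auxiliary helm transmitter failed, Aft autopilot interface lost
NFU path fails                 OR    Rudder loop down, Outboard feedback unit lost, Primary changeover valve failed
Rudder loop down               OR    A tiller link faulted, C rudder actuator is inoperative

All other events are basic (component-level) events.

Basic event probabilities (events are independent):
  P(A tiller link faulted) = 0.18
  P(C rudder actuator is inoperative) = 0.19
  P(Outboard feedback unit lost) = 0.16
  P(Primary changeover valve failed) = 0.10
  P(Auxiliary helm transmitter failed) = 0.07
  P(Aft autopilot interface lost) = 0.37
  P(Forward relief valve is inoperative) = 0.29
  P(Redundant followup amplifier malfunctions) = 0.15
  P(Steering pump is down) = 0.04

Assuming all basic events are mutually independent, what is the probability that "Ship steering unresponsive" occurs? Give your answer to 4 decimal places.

0.5608

P(Rudder loop down) [OR] = 1 − (1−0.18) × (1−0.19) = 0.335800
P(NFU path fails) [OR] = 1 − (1−0.335800) × (1−0.16) × (1−0.10) = 0.497865
P(Starboard system unavailable) [OR] = 1 − (1−0.07) × (1−0.37) = 0.414100
P(Followup chain unavailable) [AND] = 0.414100 × 0.29 = 0.120089
P(Port system down) [AND] = 0.15 × 0.04 = 0.006000
P(Ship steering unresponsive) [OR] = 1 − (1−0.497865) × (1−0.120089) × (1−0.006000) = 0.560817
Rounded to 4 decimal places: P(Ship steering unresponsive) ≈ 0.5608.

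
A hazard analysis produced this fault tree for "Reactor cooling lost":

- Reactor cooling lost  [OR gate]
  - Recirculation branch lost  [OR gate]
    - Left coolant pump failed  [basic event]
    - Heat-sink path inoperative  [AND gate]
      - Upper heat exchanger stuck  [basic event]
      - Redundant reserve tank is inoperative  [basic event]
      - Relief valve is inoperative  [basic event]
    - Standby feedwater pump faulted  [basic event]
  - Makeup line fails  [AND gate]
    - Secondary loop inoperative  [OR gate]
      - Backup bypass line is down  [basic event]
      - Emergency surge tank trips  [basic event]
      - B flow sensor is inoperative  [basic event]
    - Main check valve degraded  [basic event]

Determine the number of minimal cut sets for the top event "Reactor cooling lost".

Heat-sink path inoperative [AND]: one cut set from each child combined → 1 × 1 × 1 = 1 cut set(s).
Recirculation branch lost [OR]: union of children's cut sets → 3 cut set(s).
Secondary loop inoperative [OR]: union of children's cut sets → 3 cut set(s).
Makeup line fails [AND]: one cut set from each child combined → 3 × 1 = 3 cut set(s).
Reactor cooling lost [OR]: union of children's cut sets → 6 cut set(s).
Minimal cut sets: {Left coolant pump failed}; {Redundant reserve tank is inoperative, Relief valve is inoperative, Upper heat exchanger stuck}; {Standby feedwater pump faulted}; {Backup bypass line is down, Main check valve degraded}; {Emergency surge tank trips, Main check valve degraded}; {B flow sensor is inoperative, Main check valve degraded}.

6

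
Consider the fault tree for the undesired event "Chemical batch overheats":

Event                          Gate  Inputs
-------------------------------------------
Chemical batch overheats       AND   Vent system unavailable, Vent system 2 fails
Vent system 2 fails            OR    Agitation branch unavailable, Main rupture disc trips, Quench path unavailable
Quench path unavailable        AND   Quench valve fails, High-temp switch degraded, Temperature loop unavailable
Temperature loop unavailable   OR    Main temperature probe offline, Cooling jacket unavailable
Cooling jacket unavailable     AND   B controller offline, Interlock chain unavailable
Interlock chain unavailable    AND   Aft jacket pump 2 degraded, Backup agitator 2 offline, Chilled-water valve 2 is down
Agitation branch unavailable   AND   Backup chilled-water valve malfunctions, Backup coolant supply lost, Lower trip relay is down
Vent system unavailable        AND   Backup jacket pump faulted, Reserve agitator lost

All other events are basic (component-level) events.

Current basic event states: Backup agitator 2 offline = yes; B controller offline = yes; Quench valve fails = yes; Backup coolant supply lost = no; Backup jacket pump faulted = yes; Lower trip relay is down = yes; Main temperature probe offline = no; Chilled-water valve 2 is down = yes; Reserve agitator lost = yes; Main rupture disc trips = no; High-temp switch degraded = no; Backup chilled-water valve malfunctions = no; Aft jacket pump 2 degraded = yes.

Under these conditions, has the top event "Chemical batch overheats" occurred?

Vent system unavailable [AND]: Backup jacket pump faulted=occurs, Reserve agitator lost=occurs → all inputs occur → occurs.
Agitation branch unavailable [AND]: Backup chilled-water valve malfunctions=not, Backup coolant supply lost=not, Lower trip relay is down=occurs → not all inputs occur → does not occur.
Interlock chain unavailable [AND]: Aft jacket pump 2 degraded=occurs, Backup agitator 2 offline=occurs, Chilled-water valve 2 is down=occurs → all inputs occur → occurs.
Cooling jacket unavailable [AND]: B controller offline=occurs, Interlock chain unavailable=occurs → all inputs occur → occurs.
Temperature loop unavailable [OR]: Main temperature probe offline=not, Cooling jacket unavailable=occurs → at least one input occurs → occurs.
Quench path unavailable [AND]: Quench valve fails=occurs, High-temp switch degraded=not, Temperature loop unavailable=occurs → not all inputs occur → does not occur.
Vent system 2 fails [OR]: Agitation branch unavailable=not, Main rupture disc trips=not, Quench path unavailable=not → no input occurs → does not occur.
Chemical batch overheats [AND]: Vent system unavailable=occurs, Vent system 2 fails=not → not all inputs occur → does not occur.

No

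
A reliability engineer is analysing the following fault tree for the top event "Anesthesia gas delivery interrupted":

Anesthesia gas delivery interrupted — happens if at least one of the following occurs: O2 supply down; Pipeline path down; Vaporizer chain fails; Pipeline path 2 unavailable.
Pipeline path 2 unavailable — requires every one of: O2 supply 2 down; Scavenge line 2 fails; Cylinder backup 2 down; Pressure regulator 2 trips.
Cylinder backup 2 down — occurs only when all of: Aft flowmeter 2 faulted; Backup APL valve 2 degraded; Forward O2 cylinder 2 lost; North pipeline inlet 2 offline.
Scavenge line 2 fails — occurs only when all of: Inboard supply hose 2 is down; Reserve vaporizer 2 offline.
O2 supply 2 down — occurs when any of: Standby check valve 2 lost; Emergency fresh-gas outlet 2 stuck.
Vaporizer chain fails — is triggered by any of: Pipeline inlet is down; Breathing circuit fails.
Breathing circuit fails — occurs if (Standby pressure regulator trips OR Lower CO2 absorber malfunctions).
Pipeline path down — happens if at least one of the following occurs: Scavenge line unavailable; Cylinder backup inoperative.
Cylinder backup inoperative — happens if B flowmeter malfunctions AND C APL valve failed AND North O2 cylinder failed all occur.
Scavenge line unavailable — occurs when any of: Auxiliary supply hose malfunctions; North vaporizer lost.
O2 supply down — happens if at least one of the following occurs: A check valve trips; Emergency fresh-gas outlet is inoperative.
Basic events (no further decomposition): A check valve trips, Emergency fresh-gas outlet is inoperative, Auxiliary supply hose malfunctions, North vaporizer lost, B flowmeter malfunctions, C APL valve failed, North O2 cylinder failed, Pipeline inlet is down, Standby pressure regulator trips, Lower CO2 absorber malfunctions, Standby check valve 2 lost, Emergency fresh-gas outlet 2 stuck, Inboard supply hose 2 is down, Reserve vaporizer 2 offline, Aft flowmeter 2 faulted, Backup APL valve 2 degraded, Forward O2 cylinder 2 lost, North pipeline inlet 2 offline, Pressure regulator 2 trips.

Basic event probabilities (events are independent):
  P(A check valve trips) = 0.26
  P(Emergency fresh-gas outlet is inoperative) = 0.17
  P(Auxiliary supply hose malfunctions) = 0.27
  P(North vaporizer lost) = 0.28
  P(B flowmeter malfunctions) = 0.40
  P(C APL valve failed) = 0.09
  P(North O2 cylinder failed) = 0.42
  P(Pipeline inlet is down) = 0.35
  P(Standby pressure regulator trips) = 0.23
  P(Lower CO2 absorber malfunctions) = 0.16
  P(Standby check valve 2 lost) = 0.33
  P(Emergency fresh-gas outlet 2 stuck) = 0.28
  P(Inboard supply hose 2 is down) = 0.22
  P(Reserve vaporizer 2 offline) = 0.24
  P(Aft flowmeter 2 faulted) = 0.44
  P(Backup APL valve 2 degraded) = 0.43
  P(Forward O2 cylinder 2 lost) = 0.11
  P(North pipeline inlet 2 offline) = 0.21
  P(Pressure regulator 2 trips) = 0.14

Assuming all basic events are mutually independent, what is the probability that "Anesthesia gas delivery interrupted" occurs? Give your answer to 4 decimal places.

P(O2 supply down) [OR] = 1 − (1−0.26) × (1−0.17) = 0.385800
P(Scavenge line unavailable) [OR] = 1 − (1−0.27) × (1−0.28) = 0.474400
P(Cylinder backup inoperative) [AND] = 0.40 × 0.09 × 0.42 = 0.015120
P(Pipeline path down) [OR] = 1 − (1−0.474400) × (1−0.015120) = 0.482347
P(Breathing circuit fails) [OR] = 1 − (1−0.23) × (1−0.16) = 0.353200
P(Vaporizer chain fails) [OR] = 1 − (1−0.35) × (1−0.353200) = 0.579580
P(O2 supply 2 down) [OR] = 1 − (1−0.33) × (1−0.28) = 0.517600
P(Scavenge line 2 fails) [AND] = 0.22 × 0.24 = 0.052800
P(Cylinder backup 2 down) [AND] = 0.44 × 0.43 × 0.11 × 0.21 = 0.004371
P(Pipeline path 2 unavailable) [AND] = 0.517600 × 0.052800 × 0.004371 × 0.14 = 0.000017
P(Anesthesia gas delivery interrupted) [OR] = 1 − (1−0.385800) × (1−0.482347) × (1−0.579580) × (1−0.000017) = 0.866333
Rounded to 4 decimal places: P(Anesthesia gas delivery interrupted) ≈ 0.8663.

0.8663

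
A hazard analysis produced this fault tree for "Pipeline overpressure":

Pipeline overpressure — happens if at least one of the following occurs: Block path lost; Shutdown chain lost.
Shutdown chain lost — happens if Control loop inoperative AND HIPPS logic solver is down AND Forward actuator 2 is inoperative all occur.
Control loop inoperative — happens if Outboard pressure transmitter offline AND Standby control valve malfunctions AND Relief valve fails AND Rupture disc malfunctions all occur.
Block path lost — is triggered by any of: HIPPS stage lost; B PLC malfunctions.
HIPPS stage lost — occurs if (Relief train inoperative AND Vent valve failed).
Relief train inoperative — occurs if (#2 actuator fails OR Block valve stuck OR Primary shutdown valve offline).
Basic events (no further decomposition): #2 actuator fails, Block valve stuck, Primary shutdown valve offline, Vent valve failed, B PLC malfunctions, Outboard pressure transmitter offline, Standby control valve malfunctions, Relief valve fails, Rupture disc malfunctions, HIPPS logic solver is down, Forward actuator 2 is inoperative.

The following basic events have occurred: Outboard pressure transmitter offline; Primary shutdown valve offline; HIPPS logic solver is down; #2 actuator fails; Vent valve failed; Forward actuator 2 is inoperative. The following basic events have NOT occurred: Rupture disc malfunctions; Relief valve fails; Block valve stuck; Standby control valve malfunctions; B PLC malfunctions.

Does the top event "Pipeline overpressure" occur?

Yes

Relief train inoperative [OR]: #2 actuator fails=occurs, Block valve stuck=not, Primary shutdown valve offline=occurs → at least one input occurs → occurs.
HIPPS stage lost [AND]: Relief train inoperative=occurs, Vent valve failed=occurs → all inputs occur → occurs.
Block path lost [OR]: HIPPS stage lost=occurs, B PLC malfunctions=not → at least one input occurs → occurs.
Control loop inoperative [AND]: Outboard pressure transmitter offline=occurs, Standby control valve malfunctions=not, Relief valve fails=not, Rupture disc malfunctions=not → not all inputs occur → does not occur.
Shutdown chain lost [AND]: Control loop inoperative=not, HIPPS logic solver is down=occurs, Forward actuator 2 is inoperative=occurs → not all inputs occur → does not occur.
Pipeline overpressure [OR]: Block path lost=occurs, Shutdown chain lost=not → at least one input occurs → occurs.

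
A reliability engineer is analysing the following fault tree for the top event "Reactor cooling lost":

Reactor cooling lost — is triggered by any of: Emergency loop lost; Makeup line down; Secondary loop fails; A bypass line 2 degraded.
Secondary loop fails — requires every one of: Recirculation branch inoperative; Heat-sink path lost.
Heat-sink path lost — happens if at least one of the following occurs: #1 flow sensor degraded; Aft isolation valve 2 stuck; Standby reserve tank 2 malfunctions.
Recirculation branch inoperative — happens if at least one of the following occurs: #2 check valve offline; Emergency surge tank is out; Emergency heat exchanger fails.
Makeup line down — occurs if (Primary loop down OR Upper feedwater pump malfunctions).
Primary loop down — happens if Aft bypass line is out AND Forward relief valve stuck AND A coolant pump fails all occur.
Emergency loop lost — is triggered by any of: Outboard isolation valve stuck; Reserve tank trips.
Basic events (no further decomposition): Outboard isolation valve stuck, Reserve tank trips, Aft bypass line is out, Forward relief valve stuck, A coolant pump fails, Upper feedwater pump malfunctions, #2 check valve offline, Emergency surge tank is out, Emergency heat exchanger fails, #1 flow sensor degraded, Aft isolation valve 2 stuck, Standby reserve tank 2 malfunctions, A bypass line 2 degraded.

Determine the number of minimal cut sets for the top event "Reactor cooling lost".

Emergency loop lost [OR]: union of children's cut sets → 2 cut set(s).
Primary loop down [AND]: one cut set from each child combined → 1 × 1 × 1 = 1 cut set(s).
Makeup line down [OR]: union of children's cut sets → 2 cut set(s).
Recirculation branch inoperative [OR]: union of children's cut sets → 3 cut set(s).
Heat-sink path lost [OR]: union of children's cut sets → 3 cut set(s).
Secondary loop fails [AND]: one cut set from each child combined → 3 × 3 = 9 cut set(s).
Reactor cooling lost [OR]: union of children's cut sets → 14 cut set(s).

14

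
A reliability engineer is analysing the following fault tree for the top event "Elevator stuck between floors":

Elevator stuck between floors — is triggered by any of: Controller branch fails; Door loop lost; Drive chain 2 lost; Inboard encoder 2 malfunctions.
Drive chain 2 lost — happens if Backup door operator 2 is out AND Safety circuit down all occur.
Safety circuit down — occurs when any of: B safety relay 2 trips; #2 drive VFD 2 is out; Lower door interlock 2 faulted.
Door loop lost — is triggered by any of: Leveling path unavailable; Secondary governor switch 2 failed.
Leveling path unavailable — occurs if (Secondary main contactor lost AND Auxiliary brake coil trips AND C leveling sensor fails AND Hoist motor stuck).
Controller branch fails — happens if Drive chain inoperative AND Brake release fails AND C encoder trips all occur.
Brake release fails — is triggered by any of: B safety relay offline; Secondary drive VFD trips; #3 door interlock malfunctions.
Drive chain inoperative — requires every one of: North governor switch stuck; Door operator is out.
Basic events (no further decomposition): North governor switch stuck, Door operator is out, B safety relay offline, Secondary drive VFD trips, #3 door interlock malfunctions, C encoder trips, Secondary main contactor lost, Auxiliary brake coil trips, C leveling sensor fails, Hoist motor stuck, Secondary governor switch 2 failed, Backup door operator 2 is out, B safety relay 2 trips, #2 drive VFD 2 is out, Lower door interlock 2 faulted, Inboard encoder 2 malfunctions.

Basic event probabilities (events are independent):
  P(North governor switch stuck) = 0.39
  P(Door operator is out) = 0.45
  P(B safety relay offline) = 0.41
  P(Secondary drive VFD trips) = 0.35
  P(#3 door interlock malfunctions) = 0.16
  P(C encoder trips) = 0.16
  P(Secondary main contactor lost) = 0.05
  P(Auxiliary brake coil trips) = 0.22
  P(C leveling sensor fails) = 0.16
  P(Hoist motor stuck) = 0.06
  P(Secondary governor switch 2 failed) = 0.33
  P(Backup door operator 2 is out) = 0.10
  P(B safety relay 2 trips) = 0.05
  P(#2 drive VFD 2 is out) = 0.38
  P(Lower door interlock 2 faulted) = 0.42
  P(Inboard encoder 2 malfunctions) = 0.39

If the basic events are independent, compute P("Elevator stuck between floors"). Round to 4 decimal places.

P(Drive chain inoperative) [AND] = 0.39 × 0.45 = 0.175500
P(Brake release fails) [OR] = 1 − (1−0.41) × (1−0.35) × (1−0.16) = 0.677860
P(Controller branch fails) [AND] = 0.175500 × 0.677860 × 0.16 = 0.019034
P(Leveling path unavailable) [AND] = 0.05 × 0.22 × 0.16 × 0.06 = 0.000106
P(Door loop lost) [OR] = 1 − (1−0.000106) × (1−0.33) = 0.330071
P(Safety circuit down) [OR] = 1 − (1−0.05) × (1−0.38) × (1−0.42) = 0.658380
P(Drive chain 2 lost) [AND] = 0.10 × 0.658380 = 0.065838
P(Elevator stuck between floors) [OR] = 1 − (1−0.019034) × (1−0.330071) × (1−0.065838) × (1−0.39) = 0.625515
Rounded to 4 decimal places: P(Elevator stuck between floors) ≈ 0.6255.

0.6255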